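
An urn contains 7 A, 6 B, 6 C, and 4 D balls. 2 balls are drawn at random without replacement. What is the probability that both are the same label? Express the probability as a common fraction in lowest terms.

There are C(23,2) = 253 ways to draw 2 balls.
All same label: C(7,2) + C(6,2) + C(6,2) + C(4,2) = 21 + 15 + 15 + 6 = 57.
Probability = 57/253.

57/253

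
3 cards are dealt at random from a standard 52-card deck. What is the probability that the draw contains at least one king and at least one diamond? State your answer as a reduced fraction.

There are C(52,3) = 22100 possible draws.
By inclusion-exclusion on the complements, draws missing all kings or all diamonds: C(48,3) + C(39,3) − C(36,3) = 17296 + 9139 − 7140 = 19295.
So draws with at least one of each: 22100 − 19295 = 2805, probability 2805/22100 = 33/260.

33/260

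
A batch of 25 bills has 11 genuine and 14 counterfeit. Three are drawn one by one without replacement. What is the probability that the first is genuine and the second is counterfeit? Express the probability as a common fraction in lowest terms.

Multiply the conditional probabilities at each draw: 11/25 · 14/24 = 154/600 = 77/300.

77/300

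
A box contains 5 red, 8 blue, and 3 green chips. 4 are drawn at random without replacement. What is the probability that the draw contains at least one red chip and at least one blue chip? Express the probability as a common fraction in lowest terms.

There are C(16,4) = 1820 possible draws.
By inclusion-exclusion on the complements, draws missing all red or all blue: C(11,4) + C(8,4) − C(3,4) = 330 + 70 − 0 = 400.
So draws with at least one of each: 1820 − 400 = 1420, probability 1420/1820 = 71/91.

71/91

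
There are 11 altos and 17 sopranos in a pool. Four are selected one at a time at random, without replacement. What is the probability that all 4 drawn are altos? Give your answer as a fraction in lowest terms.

22/1365

Multiply the conditional probabilities at each draw: 11/28 · 10/27 · 9/26 · 8/25 = 7920/491400 = 22/1365.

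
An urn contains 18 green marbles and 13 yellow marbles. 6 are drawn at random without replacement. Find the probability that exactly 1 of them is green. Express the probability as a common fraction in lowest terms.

198/6293

The sample space is all 6-subsets of the 31: C(31,6) = 736281.
Selections with exactly 1 green: choose 1 of the 18 green and 5 of the 13 yellow, C(18,1)·C(13,5) = 18·1287 = 23166.
Probability = 23166/736281 = 198/6293.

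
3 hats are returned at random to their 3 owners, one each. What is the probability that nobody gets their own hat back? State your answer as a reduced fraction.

1/3

There are 3! = 6 assignments.
By inclusion-exclusion, assignments with no fixed points: C(3,0)·3! − C(3,1)·2! + C(3,2)·1! − C(3,3)·0! = 2.
Probability = 2/6 = 1/3.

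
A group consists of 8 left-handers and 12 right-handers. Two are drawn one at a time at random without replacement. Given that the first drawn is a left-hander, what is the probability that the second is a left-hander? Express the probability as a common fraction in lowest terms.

7/19

After removing one left-hander, 19 remain: 7 left-handers and 12 right-handers.
So the probability the next is a left-hander is 7/19.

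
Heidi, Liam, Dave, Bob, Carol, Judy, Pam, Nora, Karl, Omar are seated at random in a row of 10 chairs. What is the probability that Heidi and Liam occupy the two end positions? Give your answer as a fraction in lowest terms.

1/45

There are 10! = 3628800 arrangements.
Place Heidi and Liam at the ends in 2 ways, arrange the remaining 8 in 8! = 40320 ways: 2·40320 = 80640.
Probability = 80640/3628800 = 1/45.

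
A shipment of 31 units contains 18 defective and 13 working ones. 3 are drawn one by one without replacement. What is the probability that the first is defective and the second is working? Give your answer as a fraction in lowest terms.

39/155

Multiply the conditional probabilities at each draw: 18/31 · 13/30 = 234/930 = 39/155.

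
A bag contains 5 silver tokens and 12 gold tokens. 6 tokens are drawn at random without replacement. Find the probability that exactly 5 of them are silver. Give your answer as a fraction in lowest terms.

There are C(17,6) = 12376 ways to choose 6 from 17.
Selections with exactly 5 silver: choose 5 of the 5 silver and 1 of the 12 gold, C(5,5)·C(12,1) = 1·12 = 12.
Probability = 12/12376 = 3/3094.

3/3094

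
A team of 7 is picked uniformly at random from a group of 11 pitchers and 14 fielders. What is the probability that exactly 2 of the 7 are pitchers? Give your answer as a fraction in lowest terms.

1001/4370

Total number of selections: C(25,7) = 480700.
Selections with exactly 2 pitchers: choose 2 of the 11 pitchers and 5 of the 14 fielders, C(11,2)·C(14,5) = 55·2002 = 110110.
Probability = 110110/480700 = 1001/4370.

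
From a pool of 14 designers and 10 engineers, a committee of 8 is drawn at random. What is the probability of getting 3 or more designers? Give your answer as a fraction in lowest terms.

There are C(24,8) = 735471 ways to choose the 8.
Favorable selections (3 or more designers): C(14,3)·C(10,5) + C(14,4)·C(10,4) + C(14,5)·C(10,3) + C(14,6)·C(10,2) + C(14,7)·C(10,1) + C(14,8)·C(10,0) = 91728 + 210210 + 240240 + 135135 + 34320 + 3003 = 714636.
Probability = 714636/735471 = 79404/81719.

79404/81719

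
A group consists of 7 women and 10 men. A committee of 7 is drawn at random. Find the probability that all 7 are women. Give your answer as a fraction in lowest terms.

There are C(17,7) = 19448 possible selections.
Selections with all women: C(7,7) = 1.
Probability = 1/19448.

1/19448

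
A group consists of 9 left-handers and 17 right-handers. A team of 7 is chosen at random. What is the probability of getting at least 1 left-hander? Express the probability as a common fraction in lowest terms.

There are C(26,7) = 657800 ways to choose the 7.
Favorable selections (at least 1 left-hander): C(9,1)·C(17,6) + C(9,2)·C(17,5) + C(9,3)·C(17,4) + C(9,4)·C(17,3) + C(9,5)·C(17,2) + C(9,6)·C(17,1) + C(9,7)·C(17,0) = 111384 + 222768 + 199920 + 85680 + 17136 + 1428 + 36 = 638352.
Probability = 638352/657800 = 558/575.

558/575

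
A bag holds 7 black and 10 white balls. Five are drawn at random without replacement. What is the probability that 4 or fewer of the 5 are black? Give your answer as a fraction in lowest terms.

There are C(17,5) = 6188 ways to choose the 5.
The complement is exactly 5 black: C(7,5)·C(10,0) = 21.
Probability = 1 − 21/6188 = 6167/6188 = 881/884.

881/884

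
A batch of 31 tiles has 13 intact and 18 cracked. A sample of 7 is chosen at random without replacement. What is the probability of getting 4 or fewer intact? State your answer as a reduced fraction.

Total selections: C(31,7) = 2629575.
Favorable selections (4 or fewer intact): C(13,0)·C(18,7) + C(13,1)·C(18,6) + C(13,2)·C(18,5) + C(13,3)·C(18,4) + C(13,4)·C(18,3) = 31824 + 241332 + 668304 + 875160 + 583440 = 2400060.
Probability = 2400060/2629575 = 12308/13485.

12308/13485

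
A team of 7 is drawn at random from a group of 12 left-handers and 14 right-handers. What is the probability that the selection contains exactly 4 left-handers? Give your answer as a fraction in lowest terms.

63/230

There are C(26,7) = 657800 ways to choose 7 from 26.
Selections with exactly 4 left-handers: choose 4 of the 12 left-handers and 3 of the 14 right-handers, C(12,4)·C(14,3) = 495·364 = 180180.
Probability = 180180/657800 = 63/230.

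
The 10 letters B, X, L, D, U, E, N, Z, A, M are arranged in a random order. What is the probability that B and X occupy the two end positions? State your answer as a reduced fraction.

1/45

There are 10! = 3628800 arrangements.
Place B and X at the ends in 2 ways, arrange the remaining 8 in 8! = 40320 ways: 2·40320 = 80640.
Probability = 80640/3628800 = 1/45.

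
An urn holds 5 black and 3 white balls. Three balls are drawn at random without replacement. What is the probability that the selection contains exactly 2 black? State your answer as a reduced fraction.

The sample space is all 3-subsets of the 8: C(8,3) = 56.
Selections with exactly 2 black: choose 2 of the 5 black and 1 of the 3 white, C(5,2)·C(3,1) = 10·3 = 30.
Probability = 30/56 = 15/28.

15/28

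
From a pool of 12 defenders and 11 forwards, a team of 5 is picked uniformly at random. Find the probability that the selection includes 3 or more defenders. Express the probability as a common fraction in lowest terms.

There are C(23,5) = 33649 ways to choose the 5.
Favorable selections (3 or more defenders): C(12,3)·C(11,2) + C(12,4)·C(11,1) + C(12,5)·C(11,0) = 12100 + 5445 + 792 = 18337.
Probability = 18337/33649 = 1667/3059.

1667/3059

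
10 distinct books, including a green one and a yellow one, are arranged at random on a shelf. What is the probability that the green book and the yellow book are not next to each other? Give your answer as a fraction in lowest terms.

4/5

There are 10! = 3628800 arrangements.
Arrangements with the green book and the yellow book adjacent: 2·9! = 725760.
So not adjacent: 3628800 − 725760 = 2903040, probability 2903040/3628800 = 4/5.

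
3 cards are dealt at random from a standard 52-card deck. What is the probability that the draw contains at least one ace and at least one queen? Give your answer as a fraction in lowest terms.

There are C(52,3) = 22100 possible draws.
By inclusion-exclusion on the complements, draws missing all aces or all queens: C(48,3) + C(48,3) − C(44,3) = 17296 + 17296 − 13244 = 21348.
So draws with at least one of each: 22100 − 21348 = 752, probability 752/22100 = 188/5525.

188/5525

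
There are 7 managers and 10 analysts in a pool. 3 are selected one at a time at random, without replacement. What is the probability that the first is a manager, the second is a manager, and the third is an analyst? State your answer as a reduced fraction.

Multiply the conditional probabilities at each draw: 7/17 · 6/16 · 10/15 = 420/4080 = 7/68.

7/68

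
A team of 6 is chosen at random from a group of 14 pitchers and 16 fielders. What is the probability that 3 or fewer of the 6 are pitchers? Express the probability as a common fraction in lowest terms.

964/1305

There are C(30,6) = 593775 ways to choose the 6.
Count the complement (more than 3 pitchers): C(14,4)·C(16,2) + C(14,5)·C(16,1) + C(14,6)·C(16,0) = 120120 + 32032 + 3003 = 155155.
Probability = 1 − 155155/593775 = 438620/593775 = 964/1305.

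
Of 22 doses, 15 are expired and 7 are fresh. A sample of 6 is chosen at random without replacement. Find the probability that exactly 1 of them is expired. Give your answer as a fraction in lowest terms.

15/3553

The sample space is all 6-subsets of the 22: C(22,6) = 74613.
Selections with exactly 1 expired: choose 1 of the 15 expired and 5 of the 7 fresh, C(15,1)·C(7,5) = 15·21 = 315.
Probability = 315/74613 = 15/3553.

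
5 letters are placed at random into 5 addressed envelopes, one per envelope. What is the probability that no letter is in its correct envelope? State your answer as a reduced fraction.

11/30

There are 5! = 120 assignments.
By inclusion-exclusion, assignments with no fixed points: C(5,0)·5! − C(5,1)·4! + C(5,2)·3! − C(5,3)·2! + C(5,4)·1! − C(5,5)·0! = 44.
Probability = 44/120 = 11/30.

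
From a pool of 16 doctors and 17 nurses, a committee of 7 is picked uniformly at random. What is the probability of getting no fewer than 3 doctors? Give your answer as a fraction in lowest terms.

138001/178002

There are C(33,7) = 4272048 ways to choose the 7.
Favorable selections (no fewer than 3 doctors): C(16,3)·C(17,4) + C(16,4)·C(17,3) + C(16,5)·C(17,2) + C(16,6)·C(17,1) + C(16,7)·C(17,0) = 1332800 + 1237600 + 594048 + 136136 + 11440 = 3312024.
Probability = 3312024/4272048 = 138001/178002.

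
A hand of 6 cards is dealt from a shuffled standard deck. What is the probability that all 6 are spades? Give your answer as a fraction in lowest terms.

33/391510

There are C(52,6) = 20358520 possible 6-card hands.
Hands that are all spades: C(13,6) = 1716.
Probability = 1716/20358520 = 33/391510.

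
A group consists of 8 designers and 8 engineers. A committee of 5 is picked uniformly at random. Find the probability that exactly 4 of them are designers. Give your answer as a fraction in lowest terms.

5/39

There are C(16,5) = 4368 ways to choose 5 from 16.
Selections with exactly 4 designers: choose 4 of the 8 designers and 1 of the 8 engineers, C(8,4)·C(8,1) = 70·8 = 560.
Probability = 560/4368 = 5/39.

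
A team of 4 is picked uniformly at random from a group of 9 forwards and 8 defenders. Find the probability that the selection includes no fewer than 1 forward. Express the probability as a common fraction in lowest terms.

There are C(17,4) = 2380 ways to choose the 4.
The complement is all 4 are defenders: C(8,4) = 70.
Probability = 1 − 70/2380 = 2310/2380 = 33/34.

33/34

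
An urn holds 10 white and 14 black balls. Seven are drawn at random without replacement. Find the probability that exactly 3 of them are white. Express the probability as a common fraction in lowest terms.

The sample space is all 7-subsets of the 24: C(24,7) = 346104.
Selections with exactly 3 white: choose 3 of the 10 white and 4 of the 14 black, C(10,3)·C(14,4) = 120·1001 = 120120.
Probability = 120120/346104 = 455/1311.

455/1311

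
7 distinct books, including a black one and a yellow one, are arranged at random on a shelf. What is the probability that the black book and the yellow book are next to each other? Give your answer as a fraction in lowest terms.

2/7

There are 7! = 5040 arrangements.
Treat the black book and the yellow book as a block: 6! arrangements of the blocks × 2 orders within the block = 2·720 = 1440.
Probability = 1440/5040 = 2/7.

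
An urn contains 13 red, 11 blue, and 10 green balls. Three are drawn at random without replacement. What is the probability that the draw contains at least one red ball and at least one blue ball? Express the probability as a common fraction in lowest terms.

There are C(34,3) = 5984 possible draws.
By inclusion-exclusion on the complements, draws missing all red or all blue: C(21,3) + C(23,3) − C(10,3) = 1330 + 1771 − 120 = 2981.
So draws with at least one of each: 5984 − 2981 = 3003, probability 3003/5984 = 273/544.

273/544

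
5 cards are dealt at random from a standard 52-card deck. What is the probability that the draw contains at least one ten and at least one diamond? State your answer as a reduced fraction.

229297/866320

There are C(52,5) = 2598960 possible draws.
By inclusion-exclusion on the complements, draws missing all tens or all diamonds: C(48,5) + C(39,5) − C(36,5) = 1712304 + 575757 − 376992 = 1911069.
So draws with at least one of each: 2598960 − 1911069 = 687891, probability 687891/2598960 = 229297/866320.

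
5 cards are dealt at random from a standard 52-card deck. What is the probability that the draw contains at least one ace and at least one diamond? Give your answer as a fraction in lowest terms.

There are C(52,5) = 2598960 possible draws.
By inclusion-exclusion on the complements, draws missing all aces or all diamonds: C(48,5) + C(39,5) − C(36,5) = 1712304 + 575757 − 376992 = 1911069.
So draws with at least one of each: 2598960 − 1911069 = 687891, probability 687891/2598960 = 229297/866320.

229297/866320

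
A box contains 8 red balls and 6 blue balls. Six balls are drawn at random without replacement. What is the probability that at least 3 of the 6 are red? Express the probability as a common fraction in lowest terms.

362/429

There are C(14,6) = 3003 ways to choose the 6.
Count the complement (fewer than 3 red): C(8,0)·C(6,6) + C(8,1)·C(6,5) + C(8,2)·C(6,4) = 1 + 48 + 420 = 469.
Probability = 1 − 469/3003 = 2534/3003 = 362/429.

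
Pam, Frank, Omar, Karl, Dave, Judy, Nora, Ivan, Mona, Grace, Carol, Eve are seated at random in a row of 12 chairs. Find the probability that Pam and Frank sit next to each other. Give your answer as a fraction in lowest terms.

1/6

There are 12! = 479001600 arrangements.
Treat Pam and Frank as a block: 11! arrangements of the blocks × 2 orders within the block = 2·39916800 = 79833600.
Probability = 79833600/479001600 = 1/6.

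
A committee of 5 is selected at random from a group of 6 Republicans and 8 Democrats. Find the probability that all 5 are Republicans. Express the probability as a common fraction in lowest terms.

3/1001

There are C(14,5) = 2002 possible selections.
Selections with all Republicans: C(6,5) = 6.
Probability = 6/2002 = 3/1001.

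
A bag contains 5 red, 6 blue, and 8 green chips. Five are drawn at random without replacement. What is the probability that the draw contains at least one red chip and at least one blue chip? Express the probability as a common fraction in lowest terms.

There are C(19,5) = 11628 possible draws.
By inclusion-exclusion on the complements, draws missing all red or all blue: C(14,5) + C(13,5) − C(8,5) = 2002 + 1287 − 56 = 3233.
So draws with at least one of each: 11628 − 3233 = 8395, probability 8395/11628.

8395/11628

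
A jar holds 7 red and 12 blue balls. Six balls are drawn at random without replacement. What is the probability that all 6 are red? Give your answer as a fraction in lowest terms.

1/3876

There are C(19,6) = 27132 possible selections.
Selections with all red: C(7,6) = 7.
Probability = 7/27132 = 1/3876.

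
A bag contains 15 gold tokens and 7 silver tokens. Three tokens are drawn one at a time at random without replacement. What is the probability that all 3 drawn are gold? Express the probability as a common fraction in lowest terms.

13/44

Multiply the conditional probabilities at each draw: 15/22 · 14/21 · 13/20 = 2730/9240 = 13/44.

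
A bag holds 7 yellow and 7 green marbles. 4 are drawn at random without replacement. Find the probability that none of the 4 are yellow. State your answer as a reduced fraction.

There are C(14,4) = 1001 possible selections.
Selections with no yellow (all green): C(7,4) = 35.
Probability = 35/1001 = 5/143.

5/143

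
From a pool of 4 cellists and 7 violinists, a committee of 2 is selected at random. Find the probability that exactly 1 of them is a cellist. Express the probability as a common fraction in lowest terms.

The sample space is all 2-subsets of the 11: C(11,2) = 55.
Selections with exactly 1 cellist: choose 1 of the 4 cellists and 1 of the 7 violinists, C(4,1)·C(7,1) = 4·7 = 28.
Probability = 28/55.

28/55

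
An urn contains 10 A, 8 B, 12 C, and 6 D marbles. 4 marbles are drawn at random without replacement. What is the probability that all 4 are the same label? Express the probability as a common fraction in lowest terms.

There are C(36,4) = 58905 ways to draw 4 marbles.
All same label: C(10,4) + C(8,4) + C(12,4) + C(6,4) = 210 + 70 + 495 + 15 = 790.
Probability = 790/58905 = 158/11781.

158/11781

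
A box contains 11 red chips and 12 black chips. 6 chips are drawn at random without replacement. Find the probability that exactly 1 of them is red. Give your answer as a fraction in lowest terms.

Total number of selections: C(23,6) = 100947.
Selections with exactly 1 red: choose 1 of the 11 red and 5 of the 12 black, C(11,1)·C(12,5) = 11·792 = 8712.
Probability = 8712/100947 = 264/3059.

264/3059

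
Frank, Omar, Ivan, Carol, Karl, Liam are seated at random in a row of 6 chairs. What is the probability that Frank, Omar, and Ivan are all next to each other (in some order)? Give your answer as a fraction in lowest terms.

1/5

There are 6! = 720 arrangements.
Treat the three as one block: 4! placements × 3! orders within the block = 24·6 = 144.
Probability = 144/720 = 1/5.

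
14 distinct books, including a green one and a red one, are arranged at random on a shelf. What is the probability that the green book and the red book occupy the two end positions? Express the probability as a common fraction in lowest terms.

1/91

There are 14! = 87178291200 arrangements.
Place the green book and the red book at the ends in 2 ways, arrange the remaining 12 in 12! = 479001600 ways: 2·479001600 = 958003200.
Probability = 958003200/87178291200 = 1/91.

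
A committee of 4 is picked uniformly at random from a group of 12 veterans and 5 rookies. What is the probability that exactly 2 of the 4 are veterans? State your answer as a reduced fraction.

33/119

The sample space is all 4-subsets of the 17: C(17,4) = 2380.
Selections with exactly 2 veterans: choose 2 of the 12 veterans and 2 of the 5 rookies, C(12,2)·C(5,2) = 66·10 = 660.
Probability = 660/2380 = 33/119.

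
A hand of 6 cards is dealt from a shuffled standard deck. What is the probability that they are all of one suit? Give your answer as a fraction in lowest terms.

66/195755

There are C(52,6) = 20358520 possible 6-card hands.
Hands of one suit: 4 suits × C(13,6) = 4·1716 = 6864.
Probability = 6864/20358520 = 66/195755.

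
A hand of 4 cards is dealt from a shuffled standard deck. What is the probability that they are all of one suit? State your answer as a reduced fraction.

There are C(52,4) = 270725 possible 4-card hands.
Hands of one suit: 4 suits × C(13,4) = 4·715 = 2860.
Probability = 2860/270725 = 44/4165.

44/4165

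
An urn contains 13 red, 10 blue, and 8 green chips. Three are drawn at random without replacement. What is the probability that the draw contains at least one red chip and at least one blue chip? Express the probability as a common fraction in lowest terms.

There are C(31,3) = 4495 possible draws.
By inclusion-exclusion on the complements, draws missing all red or all blue: C(18,3) + C(21,3) − C(8,3) = 816 + 1330 − 56 = 2090.
So draws with at least one of each: 4495 − 2090 = 2405, probability 2405/4495 = 481/899.

481/899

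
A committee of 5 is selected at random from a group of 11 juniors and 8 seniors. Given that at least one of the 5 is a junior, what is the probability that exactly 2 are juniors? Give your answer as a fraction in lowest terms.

Work in counts. Selections with at least one junior: C(19,5) − C(8,5) = 11628 − 56 = 11572.
Of those, selections where exactly 2 are juniors: C(11,2)·C(8,3) = 55·56 = 3080.
Conditional probability = 3080/11572 = 70/263.

70/263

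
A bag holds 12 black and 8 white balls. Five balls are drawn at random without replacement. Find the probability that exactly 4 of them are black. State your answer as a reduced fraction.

165/646

Total number of selections: C(20,5) = 15504.
Selections with exactly 4 black: choose 4 of the 12 black and 1 of the 8 white, C(12,4)·C(8,1) = 495·8 = 3960.
Probability = 3960/15504 = 165/646.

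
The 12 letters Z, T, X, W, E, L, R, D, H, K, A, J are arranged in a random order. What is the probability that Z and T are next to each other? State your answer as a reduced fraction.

1/6

There are 12! = 479001600 arrangements.
Treat Z and T as a block: 11! arrangements of the blocks × 2 orders within the block = 2·39916800 = 79833600.
Probability = 79833600/479001600 = 1/6.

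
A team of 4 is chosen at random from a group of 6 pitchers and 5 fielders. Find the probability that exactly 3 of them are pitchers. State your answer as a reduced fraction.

The sample space is all 4-subsets of the 11: C(11,4) = 330.
Selections with exactly 3 pitchers: choose 3 of the 6 pitchers and 1 of the 5 fielders, C(6,3)·C(5,1) = 20·5 = 100.
Probability = 100/330 = 10/33.

10/33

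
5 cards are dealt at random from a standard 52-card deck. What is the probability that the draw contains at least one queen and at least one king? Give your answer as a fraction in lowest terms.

6509/64974

There are C(52,5) = 2598960 possible draws.
By inclusion-exclusion on the complements, draws missing all queens or all kings: C(48,5) + C(48,5) − C(44,5) = 1712304 + 1712304 − 1086008 = 2338600.
So draws with at least one of each: 2598960 − 2338600 = 260360, probability 260360/2598960 = 6509/64974.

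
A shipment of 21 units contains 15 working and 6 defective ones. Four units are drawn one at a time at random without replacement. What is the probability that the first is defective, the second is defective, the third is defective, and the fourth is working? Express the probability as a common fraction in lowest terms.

Multiply the conditional probabilities at each draw: 6/21 · 5/20 · 4/19 · 15/18 = 1800/143640 = 5/399.

5/399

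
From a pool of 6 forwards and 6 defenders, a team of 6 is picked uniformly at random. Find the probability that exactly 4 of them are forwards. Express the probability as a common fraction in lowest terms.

75/308

The sample space is all 6-subsets of the 12: C(12,6) = 924.
Selections with exactly 4 forwards: choose 4 of the 6 forwards and 2 of the 6 defenders, C(6,4)·C(6,2) = 15·15 = 225.
Probability = 225/924 = 75/308.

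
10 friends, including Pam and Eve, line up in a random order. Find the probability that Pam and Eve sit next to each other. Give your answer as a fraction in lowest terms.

1/5

There are 10! = 3628800 arrangements.
Treat Pam and Eve as a block: 9! arrangements of the blocks × 2 orders within the block = 2·362880 = 725760.
Probability = 725760/3628800 = 1/5.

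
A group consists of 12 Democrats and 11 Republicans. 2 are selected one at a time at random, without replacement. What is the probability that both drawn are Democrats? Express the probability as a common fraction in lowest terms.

6/23

Multiply the conditional probabilities at each draw: 12/23 · 11/22 = 132/506 = 6/23.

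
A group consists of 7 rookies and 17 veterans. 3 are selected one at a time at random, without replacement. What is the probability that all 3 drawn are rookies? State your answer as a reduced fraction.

Multiply the conditional probabilities at each draw: 7/24 · 6/23 · 5/22 = 210/12144 = 35/2024.

35/2024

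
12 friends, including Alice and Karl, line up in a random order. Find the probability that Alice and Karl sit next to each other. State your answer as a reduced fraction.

There are 12! = 479001600 arrangements.
Treat Alice and Karl as a block: 11! arrangements of the blocks × 2 orders within the block = 2·39916800 = 79833600.
Probability = 79833600/479001600 = 1/6.

1/6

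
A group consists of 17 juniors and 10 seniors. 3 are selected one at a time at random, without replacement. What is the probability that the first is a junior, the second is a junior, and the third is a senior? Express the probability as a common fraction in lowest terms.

272/1755

Multiply the conditional probabilities at each draw: 17/27 · 16/26 · 10/25 = 2720/17550 = 272/1755.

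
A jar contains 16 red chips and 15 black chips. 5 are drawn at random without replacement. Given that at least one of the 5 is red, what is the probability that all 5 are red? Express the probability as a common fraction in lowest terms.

52/1987

Work in counts. Selections with at least one red: C(31,5) − C(15,5) = 169911 − 3003 = 166908.
Of those, selections where all 5 are red: C(16,5) = 4368.
Conditional probability = 4368/166908 = 52/1987.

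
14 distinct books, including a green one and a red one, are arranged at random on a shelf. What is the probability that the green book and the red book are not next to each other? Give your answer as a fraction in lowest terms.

There are 14! = 87178291200 arrangements.
Arrangements with the green book and the red book adjacent: 2·13! = 12454041600.
So not adjacent: 87178291200 − 12454041600 = 74724249600, probability 74724249600/87178291200 = 6/7.

6/7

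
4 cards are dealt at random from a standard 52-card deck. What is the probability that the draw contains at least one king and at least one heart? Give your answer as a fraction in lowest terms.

There are C(52,4) = 270725 possible draws.
By inclusion-exclusion on the complements, draws missing all kings or all hearts: C(48,4) + C(39,4) − C(36,4) = 194580 + 82251 − 58905 = 217926.
So draws with at least one of each: 270725 − 217926 = 52799, probability 52799/270725.

52799/270725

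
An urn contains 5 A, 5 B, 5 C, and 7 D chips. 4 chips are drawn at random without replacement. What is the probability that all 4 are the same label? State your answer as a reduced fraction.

10/1463

There are C(22,4) = 7315 ways to draw 4 chips.
All same label: C(5,4) + C(5,4) + C(5,4) + C(7,4) = 5 + 5 + 5 + 35 = 50.
Probability = 50/7315 = 10/1463.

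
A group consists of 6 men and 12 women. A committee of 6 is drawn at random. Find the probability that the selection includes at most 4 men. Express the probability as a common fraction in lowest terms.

18491/18564

Total selections: C(18,6) = 18564.
Count the complement (more than 4 men): C(6,5)·C(12,1) + C(6,6)·C(12,0) = 72 + 1 = 73.
Probability = 1 − 73/18564 = 18491/18564.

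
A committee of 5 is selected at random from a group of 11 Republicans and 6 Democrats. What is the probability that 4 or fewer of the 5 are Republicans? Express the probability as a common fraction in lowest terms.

Total selections: C(17,5) = 6188.
The complement is exactly 5 Republicans: C(11,5)·C(6,0) = 462.
Probability = 1 − 462/6188 = 5726/6188 = 409/442.

409/442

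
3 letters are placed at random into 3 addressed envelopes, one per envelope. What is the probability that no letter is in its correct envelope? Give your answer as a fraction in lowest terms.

There are 3! = 6 assignments.
By inclusion-exclusion, assignments with no fixed points: C(3,0)·3! − C(3,1)·2! + C(3,2)·1! − C(3,3)·0! = 2.
Probability = 2/6 = 1/3.

1/3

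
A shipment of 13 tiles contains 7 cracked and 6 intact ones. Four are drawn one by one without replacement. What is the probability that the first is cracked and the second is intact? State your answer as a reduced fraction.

7/26

Multiply the conditional probabilities at each draw: 7/13 · 6/12 = 42/156 = 7/26.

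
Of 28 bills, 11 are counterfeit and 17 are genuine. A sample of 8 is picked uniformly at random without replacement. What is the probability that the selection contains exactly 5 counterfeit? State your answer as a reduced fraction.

272/2691

There are C(28,8) = 3108105 ways to choose 8 from 28.
Selections with exactly 5 counterfeit: choose 5 of the 11 counterfeit and 3 of the 17 genuine, C(11,5)·C(17,3) = 462·680 = 314160.
Probability = 314160/3108105 = 272/2691.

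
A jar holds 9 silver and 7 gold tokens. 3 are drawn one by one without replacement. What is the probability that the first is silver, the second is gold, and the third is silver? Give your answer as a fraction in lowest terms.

3/20

Multiply the conditional probabilities at each draw: 9/16 · 7/15 · 8/14 = 504/3360 = 3/20.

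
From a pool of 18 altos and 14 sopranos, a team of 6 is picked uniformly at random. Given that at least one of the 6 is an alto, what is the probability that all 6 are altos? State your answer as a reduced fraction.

884/43009

Work in counts. Selections with at least one alto: C(32,6) − C(14,6) = 906192 − 3003 = 903189.
Of those, selections where all 6 are altos: C(18,6) = 18564.
Conditional probability = 18564/903189 = 884/43009.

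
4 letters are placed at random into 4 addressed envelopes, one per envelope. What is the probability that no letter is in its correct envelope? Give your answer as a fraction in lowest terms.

There are 4! = 24 assignments.
By inclusion-exclusion, assignments with no fixed points: C(4,0)·4! − C(4,1)·3! + C(4,2)·2! − C(4,3)·1! + C(4,4)·0! = 9.
Probability = 9/24 = 3/8.

3/8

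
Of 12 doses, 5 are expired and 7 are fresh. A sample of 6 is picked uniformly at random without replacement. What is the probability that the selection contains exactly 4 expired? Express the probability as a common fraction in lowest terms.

Total number of selections: C(12,6) = 924.
Selections with exactly 4 expired: choose 4 of the 5 expired and 2 of the 7 fresh, C(5,4)·C(7,2) = 5·21 = 105.
Probability = 105/924 = 5/44.

5/44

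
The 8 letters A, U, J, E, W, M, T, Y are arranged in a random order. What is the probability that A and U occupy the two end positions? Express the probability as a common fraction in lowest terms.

There are 8! = 40320 arrangements.
Place A and U at the ends in 2 ways, arrange the remaining 6 in 6! = 720 ways: 2·720 = 1440.
Probability = 1440/40320 = 1/28.

1/28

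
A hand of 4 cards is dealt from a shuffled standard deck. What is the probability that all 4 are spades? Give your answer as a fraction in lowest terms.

11/4165

There are C(52,4) = 270725 possible 4-card hands.
Hands that are all spades: C(13,4) = 715.
Probability = 715/270725 = 11/4165.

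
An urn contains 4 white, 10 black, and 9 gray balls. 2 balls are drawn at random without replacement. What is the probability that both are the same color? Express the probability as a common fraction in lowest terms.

There are C(23,2) = 253 ways to draw 2 balls.
All same color: C(4,2) + C(10,2) + C(9,2) = 6 + 45 + 36 = 87.
Probability = 87/253.

87/253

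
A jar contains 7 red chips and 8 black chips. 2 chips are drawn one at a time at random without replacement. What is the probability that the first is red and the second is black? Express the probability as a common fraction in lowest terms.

4/15

Multiply the conditional probabilities at each draw: 7/15 · 8/14 = 56/210 = 4/15.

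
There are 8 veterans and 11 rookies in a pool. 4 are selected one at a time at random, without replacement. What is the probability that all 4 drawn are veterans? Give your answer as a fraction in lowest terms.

Multiply the conditional probabilities at each draw: 8/19 · 7/18 · 6/17 · 5/16 = 1680/93024 = 35/1938.

35/1938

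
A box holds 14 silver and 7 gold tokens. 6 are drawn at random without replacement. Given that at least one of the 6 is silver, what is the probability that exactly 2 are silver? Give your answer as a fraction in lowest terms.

Work in counts. Selections with at least one silver: C(21,6) − C(7,6) = 54264 − 7 = 54257.
Of those, selections where exactly 2 are silver: C(14,2)·C(7,4) = 91·35 = 3185.
Conditional probability = 3185/54257 = 455/7751.

455/7751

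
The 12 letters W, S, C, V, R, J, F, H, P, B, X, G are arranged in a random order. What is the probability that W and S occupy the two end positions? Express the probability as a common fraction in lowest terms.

There are 12! = 479001600 arrangements.
Place W and S at the ends in 2 ways, arrange the remaining 10 in 10! = 3628800 ways: 2·3628800 = 7257600.
Probability = 7257600/479001600 = 1/66.

1/66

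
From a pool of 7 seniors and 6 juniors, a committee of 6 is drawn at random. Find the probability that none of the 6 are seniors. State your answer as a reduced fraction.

There are C(13,6) = 1716 possible selections.
Selections with no seniors (all juniors): C(6,6) = 1.
Probability = 1/1716.

1/1716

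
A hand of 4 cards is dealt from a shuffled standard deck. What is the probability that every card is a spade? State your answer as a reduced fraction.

There are C(52,4) = 270725 possible 4-card hands.
Hands that are all spades: C(13,4) = 715.
Probability = 715/270725 = 11/4165.

11/4165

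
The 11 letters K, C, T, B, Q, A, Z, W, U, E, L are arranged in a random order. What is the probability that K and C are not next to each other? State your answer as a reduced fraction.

There are 11! = 39916800 arrangements.
Arrangements with K and C adjacent: 2·10! = 7257600.
So not adjacent: 39916800 − 7257600 = 32659200, probability 32659200/39916800 = 9/11.

9/11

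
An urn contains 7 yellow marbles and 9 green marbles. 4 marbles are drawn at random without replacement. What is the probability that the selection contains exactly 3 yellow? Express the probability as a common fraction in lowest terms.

9/52

The sample space is all 4-subsets of the 16: C(16,4) = 1820.
Selections with exactly 3 yellow: choose 3 of the 7 yellow and 1 of the 9 green, C(7,3)·C(9,1) = 35·9 = 315.
Probability = 315/1820 = 9/52.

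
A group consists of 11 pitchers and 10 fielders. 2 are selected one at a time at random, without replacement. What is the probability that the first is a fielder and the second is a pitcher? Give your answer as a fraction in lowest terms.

11/42

Multiply the conditional probabilities at each draw: 10/21 · 11/20 = 110/420 = 11/42.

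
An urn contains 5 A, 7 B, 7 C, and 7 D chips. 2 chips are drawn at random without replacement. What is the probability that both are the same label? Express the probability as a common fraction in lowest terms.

There are C(26,2) = 325 ways to draw 2 chips.
All same label: C(5,2) + C(7,2) + C(7,2) + C(7,2) = 10 + 21 + 21 + 21 = 73.
Probability = 73/325.

73/325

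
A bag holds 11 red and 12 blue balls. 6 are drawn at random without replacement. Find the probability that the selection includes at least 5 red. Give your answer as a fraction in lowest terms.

Total selections: C(23,6) = 100947.
Favorable selections (at least 5 red): C(11,5)·C(12,1) + C(11,6)·C(12,0) = 5544 + 462 = 6006.
Probability = 6006/100947 = 26/437.

26/437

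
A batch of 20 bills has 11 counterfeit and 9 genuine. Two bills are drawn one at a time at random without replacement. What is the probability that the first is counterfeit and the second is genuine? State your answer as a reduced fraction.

99/380

Multiply the conditional probabilities at each draw: 11/20 · 9/19 = 99/380.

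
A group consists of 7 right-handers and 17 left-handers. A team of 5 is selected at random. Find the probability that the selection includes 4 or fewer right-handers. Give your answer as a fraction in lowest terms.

2023/2024

Total selections: C(24,5) = 42504.
The complement is exactly 5 right-handers: C(7,5)·C(17,0) = 21.
Probability = 1 − 21/42504 = 42483/42504 = 2023/2024.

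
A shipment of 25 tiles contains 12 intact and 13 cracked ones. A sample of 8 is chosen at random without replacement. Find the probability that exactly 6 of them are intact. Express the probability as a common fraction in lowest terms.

There are C(25,8) = 1081575 ways to choose 8 from 25.
Selections with exactly 6 intact: choose 6 of the 12 intact and 2 of the 13 cracked, C(12,6)·C(13,2) = 924·78 = 72072.
Probability = 72072/1081575 = 728/10925.

728/10925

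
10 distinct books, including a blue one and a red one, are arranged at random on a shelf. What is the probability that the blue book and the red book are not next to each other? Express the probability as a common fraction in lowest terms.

There are 10! = 3628800 arrangements.
Arrangements with the blue book and the red book adjacent: 2·9! = 725760.
So not adjacent: 3628800 − 725760 = 2903040, probability 2903040/3628800 = 4/5.

4/5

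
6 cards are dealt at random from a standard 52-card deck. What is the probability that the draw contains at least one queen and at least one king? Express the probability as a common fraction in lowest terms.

718637/5089630

There are C(52,6) = 20358520 possible draws.
By inclusion-exclusion on the complements, draws missing all queens or all kings: C(48,6) + C(48,6) − C(44,6) = 12271512 + 12271512 − 7059052 = 17483972.
So draws with at least one of each: 20358520 − 17483972 = 2874548, probability 2874548/20358520 = 718637/5089630.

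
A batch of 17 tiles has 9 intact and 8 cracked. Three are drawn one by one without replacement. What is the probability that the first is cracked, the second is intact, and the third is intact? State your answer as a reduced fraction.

12/85

Multiply the conditional probabilities at each draw: 8/17 · 9/16 · 8/15 = 576/4080 = 12/85.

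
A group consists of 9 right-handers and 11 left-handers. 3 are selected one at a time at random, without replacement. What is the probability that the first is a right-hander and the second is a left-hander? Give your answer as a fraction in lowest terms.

99/380

Multiply the conditional probabilities at each draw: 9/20 · 11/19 = 99/380.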